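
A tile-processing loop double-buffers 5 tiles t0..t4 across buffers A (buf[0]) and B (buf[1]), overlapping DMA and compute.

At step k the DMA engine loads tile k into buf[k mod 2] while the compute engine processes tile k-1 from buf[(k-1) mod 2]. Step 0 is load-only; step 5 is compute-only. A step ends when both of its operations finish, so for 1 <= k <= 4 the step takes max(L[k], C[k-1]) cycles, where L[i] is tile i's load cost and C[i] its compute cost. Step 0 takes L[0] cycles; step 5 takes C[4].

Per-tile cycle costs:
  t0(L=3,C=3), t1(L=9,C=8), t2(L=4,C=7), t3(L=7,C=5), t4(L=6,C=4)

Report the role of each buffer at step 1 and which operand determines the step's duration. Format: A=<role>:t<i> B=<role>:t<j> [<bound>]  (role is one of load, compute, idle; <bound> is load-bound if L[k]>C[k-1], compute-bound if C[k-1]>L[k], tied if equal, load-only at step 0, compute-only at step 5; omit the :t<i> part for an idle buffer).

step 1: A=compute:t0 B=load:t1 [load-bound]

[0] DMA t0→A (3c) ∥ CU idle ⇒ 3c, clock 3
[1] DMA t1→B (9c) ∥ CU A:t0 (3c) ⇒ 9c, clock 12
[2] DMA t2→A (4c) ∥ CU B:t1 (8c) ⇒ 8c, clock 20
[3] DMA t3→B (7c) ∥ CU A:t2 (7c) ⇒ 7c, clock 27
[4] DMA t4→A (6c) ∥ CU B:t3 (5c) ⇒ 6c, clock 33
[5] DMA idle ∥ CU A:t4 (4c) ⇒ 4c, clock 37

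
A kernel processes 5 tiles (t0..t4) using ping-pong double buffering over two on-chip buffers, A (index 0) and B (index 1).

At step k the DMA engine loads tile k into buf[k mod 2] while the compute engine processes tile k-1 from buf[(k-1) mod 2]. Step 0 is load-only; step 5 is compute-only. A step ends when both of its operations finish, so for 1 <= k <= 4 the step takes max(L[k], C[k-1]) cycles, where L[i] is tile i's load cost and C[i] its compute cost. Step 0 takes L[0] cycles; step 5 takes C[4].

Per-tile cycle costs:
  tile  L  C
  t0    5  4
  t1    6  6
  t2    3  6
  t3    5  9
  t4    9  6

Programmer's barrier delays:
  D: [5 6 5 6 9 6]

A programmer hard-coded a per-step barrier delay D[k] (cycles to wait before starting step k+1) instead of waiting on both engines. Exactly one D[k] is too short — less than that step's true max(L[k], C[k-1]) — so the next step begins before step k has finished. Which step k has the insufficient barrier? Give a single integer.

step 0: need L[0]=5 = 5; D[0]=5 ok
step 1: need max(L[1]=6,C[0]=4) = 6; D[1]=6 ok
step 2: need max(L[2]=3,C[1]=6) = 6; D[2]=5 SHORT
step 3: need max(L[3]=5,C[2]=6) = 6; D[3]=6 ok
step 4: need max(L[4]=9,C[3]=9) = 9; D[4]=9 ok
step 5: need C[4]=6 = 6; D[5]=6 ok

hazard at step 2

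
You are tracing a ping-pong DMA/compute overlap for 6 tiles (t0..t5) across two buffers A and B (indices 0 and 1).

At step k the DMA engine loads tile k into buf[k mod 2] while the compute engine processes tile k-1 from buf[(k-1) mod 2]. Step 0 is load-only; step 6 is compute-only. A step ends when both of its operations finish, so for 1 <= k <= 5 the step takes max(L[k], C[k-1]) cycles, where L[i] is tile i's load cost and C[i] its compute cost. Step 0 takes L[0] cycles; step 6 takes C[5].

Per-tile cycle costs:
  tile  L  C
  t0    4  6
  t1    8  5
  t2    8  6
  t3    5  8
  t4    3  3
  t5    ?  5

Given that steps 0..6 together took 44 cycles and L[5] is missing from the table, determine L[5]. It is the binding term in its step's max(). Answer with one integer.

L[5] = 5

step 0 = dur = L[0]=4 = 4
step 1 = dur = max(L[1]=8, C[0]=6) = 8
step 2 = dur = max(L[2]=8, C[1]=5) = 8
step 3 = dur = max(L[3]=5, C[2]=6) = 6
step 4 = dur = max(L[4]=3, C[3]=8) = 8
step 5 = dur = max(L[5]=?, C[4]=3) = L[5]  (unknown; binding)
step 6 = dur = C[5]=5 = 5
sum of known step durations = 39
dur[5] = total - known = 44 - 39 = 5
L[5] is the binding max in step 5, so L[5] = dur[5] = 5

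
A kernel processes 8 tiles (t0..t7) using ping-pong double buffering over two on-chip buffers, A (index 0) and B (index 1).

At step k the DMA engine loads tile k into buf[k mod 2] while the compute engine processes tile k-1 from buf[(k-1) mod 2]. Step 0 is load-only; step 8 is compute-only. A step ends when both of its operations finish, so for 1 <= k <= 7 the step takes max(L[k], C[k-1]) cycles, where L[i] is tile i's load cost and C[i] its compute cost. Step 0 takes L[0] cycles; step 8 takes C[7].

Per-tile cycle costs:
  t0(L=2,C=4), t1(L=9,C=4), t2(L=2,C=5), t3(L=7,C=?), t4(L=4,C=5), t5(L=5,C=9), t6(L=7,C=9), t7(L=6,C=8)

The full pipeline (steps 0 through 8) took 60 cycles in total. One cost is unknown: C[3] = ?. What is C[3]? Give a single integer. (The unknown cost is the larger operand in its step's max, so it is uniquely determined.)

C[3] = 7

step 0 | dur = L[0]=2 = 2
step 1 | dur = max(L[1]=9, C[0]=4) = 9
step 2 | dur = max(L[2]=2, C[1]=4) = 4
step 3 | dur = max(L[3]=7, C[2]=5) = 7
step 4 | dur = max(L[4]=4, C[3]=?) = C[3]  (unknown; binding)
step 5 | dur = max(L[5]=5, C[4]=5) = 5
step 6 | dur = max(L[6]=7, C[5]=9) = 9
step 7 | dur = max(L[7]=6, C[6]=9) = 9
step 8 | dur = C[7]=8 = 8
sum of known step durations = 53
dur[4] = total - known = 60 - 53 = 7
C[3] is the binding max in step 4, so C[3] = dur[4] = 7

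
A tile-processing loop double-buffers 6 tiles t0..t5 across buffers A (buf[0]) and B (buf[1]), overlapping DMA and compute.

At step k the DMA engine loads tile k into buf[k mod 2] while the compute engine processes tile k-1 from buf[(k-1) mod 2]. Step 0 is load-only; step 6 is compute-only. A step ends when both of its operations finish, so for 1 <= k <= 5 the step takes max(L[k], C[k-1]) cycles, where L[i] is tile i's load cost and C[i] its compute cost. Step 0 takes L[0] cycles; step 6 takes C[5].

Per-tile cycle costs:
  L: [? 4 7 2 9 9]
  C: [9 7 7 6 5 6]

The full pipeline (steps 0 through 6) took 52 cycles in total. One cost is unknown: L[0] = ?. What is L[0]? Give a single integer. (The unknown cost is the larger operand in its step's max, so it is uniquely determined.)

step 0 | dur = L[0]=? = L[0]  (unknown; binding)
step 1 | dur = max(L[1]=4, C[0]=9) = 9
step 2 | dur = max(L[2]=7, C[1]=7) = 7
step 3 | dur = max(L[3]=2, C[2]=7) = 7
step 4 | dur = max(L[4]=9, C[3]=6) = 9
step 5 | dur = max(L[5]=9, C[4]=5) = 9
step 6 | dur = C[5]=6 = 6
sum of known step durations = 47
dur[0] = total - known = 52 - 47 = 5
L[0] is the binding max in step 0, so L[0] = dur[0] = 5

L[0] = 5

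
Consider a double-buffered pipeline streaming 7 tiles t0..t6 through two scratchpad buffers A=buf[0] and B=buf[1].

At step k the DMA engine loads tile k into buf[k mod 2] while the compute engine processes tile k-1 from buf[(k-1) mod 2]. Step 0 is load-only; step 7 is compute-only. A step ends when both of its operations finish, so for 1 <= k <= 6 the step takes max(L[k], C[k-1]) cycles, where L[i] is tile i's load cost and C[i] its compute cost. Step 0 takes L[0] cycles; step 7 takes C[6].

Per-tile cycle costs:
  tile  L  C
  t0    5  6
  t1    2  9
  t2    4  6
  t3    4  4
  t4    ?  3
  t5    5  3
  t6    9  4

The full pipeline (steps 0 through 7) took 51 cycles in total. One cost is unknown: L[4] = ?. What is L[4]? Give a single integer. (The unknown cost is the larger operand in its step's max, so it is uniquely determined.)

step 0 = dur = L[0]=5 = 5
step 1 = dur = max(L[1]=2, C[0]=6) = 6
step 2 = dur = max(L[2]=4, C[1]=9) = 9
step 3 = dur = max(L[3]=4, C[2]=6) = 6
step 4 = dur = max(L[4]=?, C[3]=4) = L[4]  (unknown; binding)
step 5 = dur = max(L[5]=5, C[4]=3) = 5
step 6 = dur = max(L[6]=9, C[5]=3) = 9
step 7 = dur = C[6]=4 = 4
sum of known step durations = 44
dur[4] = total - known = 51 - 44 = 7
L[4] is the binding max in step 4, so L[4] = dur[4] = 7

L[4] = 7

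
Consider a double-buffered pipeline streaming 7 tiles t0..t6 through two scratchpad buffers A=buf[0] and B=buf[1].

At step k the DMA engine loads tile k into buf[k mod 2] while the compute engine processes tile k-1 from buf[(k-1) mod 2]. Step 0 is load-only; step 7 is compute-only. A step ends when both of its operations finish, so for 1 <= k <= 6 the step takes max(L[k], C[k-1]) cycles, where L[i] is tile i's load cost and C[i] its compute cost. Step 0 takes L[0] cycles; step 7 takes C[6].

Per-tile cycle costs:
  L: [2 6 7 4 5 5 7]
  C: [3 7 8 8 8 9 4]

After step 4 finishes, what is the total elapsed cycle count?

  0. 2=2c; end=2; A:t0 B:-
  1. max(6,3)=6c; end=8; A:t0 B:t1
  2. max(7,7)=7c; end=15; A:t2 B:t1
  3. max(4,8)=8c; end=23; A:t2 B:t3
  4. max(5,8)=8c; end=31; A:t4 B:t3
  5. max(5,8)=8c; end=39; A:t4 B:t5
  6. max(7,9)=9c; end=48; A:t6 B:t5
  7. 4=4c; end=52; A:t6 B:t5

end_cycle[4] = 31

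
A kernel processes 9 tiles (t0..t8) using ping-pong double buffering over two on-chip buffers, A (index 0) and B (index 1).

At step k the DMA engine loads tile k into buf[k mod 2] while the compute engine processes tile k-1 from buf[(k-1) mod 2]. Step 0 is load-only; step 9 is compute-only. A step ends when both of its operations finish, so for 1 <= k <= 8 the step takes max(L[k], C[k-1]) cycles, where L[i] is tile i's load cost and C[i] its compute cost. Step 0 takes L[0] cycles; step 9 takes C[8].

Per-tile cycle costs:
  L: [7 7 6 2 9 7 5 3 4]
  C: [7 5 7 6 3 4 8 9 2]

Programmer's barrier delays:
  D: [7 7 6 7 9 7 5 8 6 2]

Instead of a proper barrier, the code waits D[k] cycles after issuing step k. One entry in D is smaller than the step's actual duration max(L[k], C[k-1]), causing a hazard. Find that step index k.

hazard at step 8

k=0 barrier L[0]=7→7c, D[0]=7 ok
k=1 barrier max(L[1]=7,C[0]=7)→7c, D[1]=7 ok
k=2 barrier max(L[2]=6,C[1]=5)→6c, D[2]=6 ok
k=3 barrier max(L[3]=2,C[2]=7)→7c, D[3]=7 ok
k=4 barrier max(L[4]=9,C[3]=6)→9c, D[4]=9 ok
k=5 barrier max(L[5]=7,C[4]=3)→7c, D[5]=7 ok
k=6 barrier max(L[6]=5,C[5]=4)→5c, D[6]=5 ok
k=7 barrier max(L[7]=3,C[6]=8)→8c, D[7]=8 ok
k=8 barrier max(L[8]=4,C[7]=9)→9c, D[8]=6 SHORT
k=9 barrier C[8]=2→2c, D[9]=2 ok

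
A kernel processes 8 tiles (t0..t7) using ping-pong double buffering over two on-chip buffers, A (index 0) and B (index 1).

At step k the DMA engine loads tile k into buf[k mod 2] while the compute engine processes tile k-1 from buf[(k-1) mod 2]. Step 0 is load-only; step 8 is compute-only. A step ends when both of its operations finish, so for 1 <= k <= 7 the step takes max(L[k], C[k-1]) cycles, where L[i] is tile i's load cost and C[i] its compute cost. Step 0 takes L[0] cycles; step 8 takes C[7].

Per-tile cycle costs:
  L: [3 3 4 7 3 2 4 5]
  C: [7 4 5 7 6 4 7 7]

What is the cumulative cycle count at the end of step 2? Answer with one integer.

k=0 load=t0/3c comp=- wait=3 total=3
k=1 load=t1/3c comp=t0/7c wait=7 total=10
k=2 load=t2/4c comp=t1/4c wait=4 total=14
k=3 load=t3/7c comp=t2/5c wait=7 total=21
k=4 load=t4/3c comp=t3/7c wait=7 total=28
k=5 load=t5/2c comp=t4/6c wait=6 total=34
k=6 load=t6/4c comp=t5/4c wait=4 total=38
k=7 load=t7/5c comp=t6/7c wait=7 total=45
k=8 load=- comp=t7/7c wait=7 total=52

end_cycle[2] = 14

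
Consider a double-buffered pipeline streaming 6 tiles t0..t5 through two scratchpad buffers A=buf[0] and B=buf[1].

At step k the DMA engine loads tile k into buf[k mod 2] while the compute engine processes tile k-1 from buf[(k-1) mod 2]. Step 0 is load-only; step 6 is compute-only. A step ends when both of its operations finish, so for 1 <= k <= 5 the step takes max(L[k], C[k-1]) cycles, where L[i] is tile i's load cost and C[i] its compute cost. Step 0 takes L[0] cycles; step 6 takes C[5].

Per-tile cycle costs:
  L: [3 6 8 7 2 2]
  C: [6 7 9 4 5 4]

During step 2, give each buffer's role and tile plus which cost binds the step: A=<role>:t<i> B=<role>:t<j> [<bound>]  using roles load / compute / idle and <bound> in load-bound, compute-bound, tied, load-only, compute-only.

[0] DMA t0→A (3c) ∥ CU idle ⇒ 3c, clock 3
[1] DMA t1→B (6c) ∥ CU A:t0 (6c) ⇒ 6c, clock 9
[2] DMA t2→A (8c) ∥ CU B:t1 (7c) ⇒ 8c, clock 17
[3] DMA t3→B (7c) ∥ CU A:t2 (9c) ⇒ 9c, clock 26
[4] DMA t4→A (2c) ∥ CU B:t3 (4c) ⇒ 4c, clock 30
[5] DMA t5→B (2c) ∥ CU A:t4 (5c) ⇒ 5c, clock 35
[6] DMA idle ∥ CU B:t5 (4c) ⇒ 4c, clock 39

step 2: A=load:t2 B=compute:t1 [load-bound]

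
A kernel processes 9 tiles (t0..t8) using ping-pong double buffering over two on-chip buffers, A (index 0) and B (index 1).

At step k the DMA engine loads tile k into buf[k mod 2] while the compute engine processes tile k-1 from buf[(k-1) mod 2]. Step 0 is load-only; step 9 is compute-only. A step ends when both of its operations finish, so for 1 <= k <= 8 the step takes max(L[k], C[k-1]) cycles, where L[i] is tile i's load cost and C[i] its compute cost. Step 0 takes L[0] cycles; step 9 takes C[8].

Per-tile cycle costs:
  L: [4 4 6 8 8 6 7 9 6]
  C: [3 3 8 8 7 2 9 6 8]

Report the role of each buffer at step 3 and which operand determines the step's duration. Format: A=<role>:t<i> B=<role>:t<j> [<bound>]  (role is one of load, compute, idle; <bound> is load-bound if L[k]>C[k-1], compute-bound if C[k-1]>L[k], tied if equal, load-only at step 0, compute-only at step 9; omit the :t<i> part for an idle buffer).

step 3: A=compute:t2 B=load:t3 [tied]

step 0: L[0]=4 → dur=4, Σ=4 | A=load:t0 B=idle [load-only]
step 1: L[1]=4 C[0]=3 → dur=4, Σ=8 | A=compute:t0 B=load:t1 [load-bound]
step 2: L[2]=6 C[1]=3 → dur=6, Σ=14 | A=load:t2 B=compute:t1 [load-bound]
step 3: L[3]=8 C[2]=8 → dur=8, Σ=22 | A=compute:t2 B=load:t3 [tied]
step 4: L[4]=8 C[3]=8 → dur=8, Σ=30 | A=load:t4 B=compute:t3 [tied]
step 5: L[5]=6 C[4]=7 → dur=7, Σ=37 | A=compute:t4 B=load:t5 [compute-bound]
step 6: L[6]=7 C[5]=2 → dur=7, Σ=44 | A=load:t6 B=compute:t5 [load-bound]
step 7: L[7]=9 C[6]=9 → dur=9, Σ=53 | A=compute:t6 B=load:t7 [tied]
step 8: L[8]=6 C[7]=6 → dur=6, Σ=59 | A=load:t8 B=compute:t7 [tied]
step 9: C[8]=8 → dur=8, Σ=67 | A=compute:t8 B=idle [compute-only]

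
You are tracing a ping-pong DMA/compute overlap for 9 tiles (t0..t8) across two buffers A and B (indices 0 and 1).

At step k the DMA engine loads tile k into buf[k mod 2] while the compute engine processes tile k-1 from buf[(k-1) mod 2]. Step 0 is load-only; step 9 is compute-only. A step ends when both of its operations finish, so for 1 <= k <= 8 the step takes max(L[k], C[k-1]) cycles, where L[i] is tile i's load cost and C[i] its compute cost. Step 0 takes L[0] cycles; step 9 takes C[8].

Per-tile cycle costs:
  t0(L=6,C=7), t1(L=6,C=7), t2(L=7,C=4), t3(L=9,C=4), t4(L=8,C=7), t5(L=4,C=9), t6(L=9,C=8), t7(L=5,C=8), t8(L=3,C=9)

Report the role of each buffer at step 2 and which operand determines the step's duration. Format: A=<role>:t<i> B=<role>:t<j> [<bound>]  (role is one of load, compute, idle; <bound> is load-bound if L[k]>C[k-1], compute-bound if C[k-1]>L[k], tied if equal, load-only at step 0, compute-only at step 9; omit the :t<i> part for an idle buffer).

[0] DMA t0→A (6c) ∥ CU idle ⇒ 6c, clock 6
[1] DMA t1→B (6c) ∥ CU A:t0 (7c) ⇒ 7c, clock 13
[2] DMA t2→A (7c) ∥ CU B:t1 (7c) ⇒ 7c, clock 20
[3] DMA t3→B (9c) ∥ CU A:t2 (4c) ⇒ 9c, clock 29
[4] DMA t4→A (8c) ∥ CU B:t3 (4c) ⇒ 8c, clock 37
[5] DMA t5→B (4c) ∥ CU A:t4 (7c) ⇒ 7c, clock 44
[6] DMA t6→A (9c) ∥ CU B:t5 (9c) ⇒ 9c, clock 53
[7] DMA t7→B (5c) ∥ CU A:t6 (8c) ⇒ 8c, clock 61
[8] DMA t8→A (3c) ∥ CU B:t7 (8c) ⇒ 8c, clock 69
[9] DMA idle ∥ CU A:t8 (9c) ⇒ 9c, clock 78

step 2: A=load:t2 B=compute:t1 [tied]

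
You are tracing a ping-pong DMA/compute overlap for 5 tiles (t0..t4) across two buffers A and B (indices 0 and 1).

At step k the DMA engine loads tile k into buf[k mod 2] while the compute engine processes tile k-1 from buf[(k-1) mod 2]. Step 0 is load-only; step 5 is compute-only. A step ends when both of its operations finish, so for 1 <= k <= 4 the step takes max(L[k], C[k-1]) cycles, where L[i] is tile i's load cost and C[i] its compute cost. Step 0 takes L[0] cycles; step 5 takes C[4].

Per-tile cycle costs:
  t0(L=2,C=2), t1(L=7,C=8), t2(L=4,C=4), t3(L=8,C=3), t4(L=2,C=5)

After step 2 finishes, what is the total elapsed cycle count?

k=0 load=t0/2c comp=- wait=2 total=2
k=1 load=t1/7c comp=t0/2c wait=7 total=9
k=2 load=t2/4c comp=t1/8c wait=8 total=17
k=3 load=t3/8c comp=t2/4c wait=8 total=25
k=4 load=t4/2c comp=t3/3c wait=3 total=28
k=5 load=- comp=t4/5c wait=5 total=33

end_cycle[2] = 17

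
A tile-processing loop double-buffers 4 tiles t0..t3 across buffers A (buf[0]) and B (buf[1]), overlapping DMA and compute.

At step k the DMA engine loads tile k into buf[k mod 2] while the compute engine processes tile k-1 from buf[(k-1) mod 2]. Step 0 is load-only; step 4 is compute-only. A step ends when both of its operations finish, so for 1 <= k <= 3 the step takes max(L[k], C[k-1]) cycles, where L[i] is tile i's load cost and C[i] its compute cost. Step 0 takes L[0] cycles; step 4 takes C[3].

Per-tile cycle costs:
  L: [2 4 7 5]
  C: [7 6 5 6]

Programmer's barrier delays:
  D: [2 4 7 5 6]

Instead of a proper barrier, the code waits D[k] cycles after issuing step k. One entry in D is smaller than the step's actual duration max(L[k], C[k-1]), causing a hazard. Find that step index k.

hazard at step 1

k=0 barrier L[0]=2→2c, D[0]=2 ok
k=1 barrier max(L[1]=4,C[0]=7)→7c, D[1]=4 SHORT
k=2 barrier max(L[2]=7,C[1]=6)→7c, D[2]=7 ok
k=3 barrier max(L[3]=5,C[2]=5)→5c, D[3]=5 ok
k=4 barrier C[3]=6→6c, D[4]=6 ok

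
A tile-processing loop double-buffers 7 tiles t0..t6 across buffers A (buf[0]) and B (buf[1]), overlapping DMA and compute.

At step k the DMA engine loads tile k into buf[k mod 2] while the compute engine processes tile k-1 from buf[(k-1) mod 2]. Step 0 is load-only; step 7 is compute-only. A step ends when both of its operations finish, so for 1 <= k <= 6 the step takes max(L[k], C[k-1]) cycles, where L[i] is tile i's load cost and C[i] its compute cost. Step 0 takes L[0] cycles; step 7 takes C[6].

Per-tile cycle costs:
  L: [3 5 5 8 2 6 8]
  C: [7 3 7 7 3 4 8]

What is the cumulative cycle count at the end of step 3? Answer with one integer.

  0. 3=3c; end=3; A:t0 B:-
  1. max(5,7)=7c; end=10; A:t0 B:t1
  2. max(5,3)=5c; end=15; A:t2 B:t1
  3. max(8,7)=8c; end=23; A:t2 B:t3
  4. max(2,7)=7c; end=30; A:t4 B:t3
  5. max(6,3)=6c; end=36; A:t4 B:t5
  6. max(8,4)=8c; end=44; A:t6 B:t5
  7. 8=8c; end=52; A:t6 B:t5

end_cycle[3] = 23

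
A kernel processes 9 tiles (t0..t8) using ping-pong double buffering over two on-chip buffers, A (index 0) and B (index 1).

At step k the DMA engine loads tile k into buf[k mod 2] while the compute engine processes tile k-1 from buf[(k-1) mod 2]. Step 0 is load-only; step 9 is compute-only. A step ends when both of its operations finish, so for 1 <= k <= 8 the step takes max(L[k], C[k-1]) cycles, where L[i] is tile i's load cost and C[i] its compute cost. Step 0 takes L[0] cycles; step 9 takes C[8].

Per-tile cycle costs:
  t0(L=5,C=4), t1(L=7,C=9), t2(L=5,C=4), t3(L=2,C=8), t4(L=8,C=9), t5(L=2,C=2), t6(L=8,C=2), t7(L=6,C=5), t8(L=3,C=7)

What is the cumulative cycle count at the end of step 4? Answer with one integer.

end_cycle[4] = 33

  0. 5=5c; end=5; A:t0 B:-
  1. max(7,4)=7c; end=12; A:t0 B:t1
  2. max(5,9)=9c; end=21; A:t2 B:t1
  3. max(2,4)=4c; end=25; A:t2 B:t3
  4. max(8,8)=8c; end=33; A:t4 B:t3
  5. max(2,9)=9c; end=42; A:t4 B:t5
  6. max(8,2)=8c; end=50; A:t6 B:t5
  7. max(6,2)=6c; end=56; A:t6 B:t7
  8. max(3,5)=5c; end=61; A:t8 B:t7
  9. 7=7c; end=68; A:t8 B:t7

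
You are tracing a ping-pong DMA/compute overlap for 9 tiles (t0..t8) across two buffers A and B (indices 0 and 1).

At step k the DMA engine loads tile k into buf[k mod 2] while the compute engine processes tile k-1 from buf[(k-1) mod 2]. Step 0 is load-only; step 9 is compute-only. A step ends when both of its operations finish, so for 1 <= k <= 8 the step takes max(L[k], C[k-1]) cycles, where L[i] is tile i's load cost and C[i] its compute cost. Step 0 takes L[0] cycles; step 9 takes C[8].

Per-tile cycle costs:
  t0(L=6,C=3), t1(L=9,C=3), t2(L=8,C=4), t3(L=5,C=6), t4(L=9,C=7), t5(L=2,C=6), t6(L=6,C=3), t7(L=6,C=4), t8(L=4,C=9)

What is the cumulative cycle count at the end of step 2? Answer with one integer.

end_cycle[2] = 23

[0] DMA t0→A (6c) ∥ CU idle ⇒ 6c, clock 6
[1] DMA t1→B (9c) ∥ CU A:t0 (3c) ⇒ 9c, clock 15
[2] DMA t2→A (8c) ∥ CU B:t1 (3c) ⇒ 8c, clock 23
[3] DMA t3→B (5c) ∥ CU A:t2 (4c) ⇒ 5c, clock 28
[4] DMA t4→A (9c) ∥ CU B:t3 (6c) ⇒ 9c, clock 37
[5] DMA t5→B (2c) ∥ CU A:t4 (7c) ⇒ 7c, clock 44
[6] DMA t6→A (6c) ∥ CU B:t5 (6c) ⇒ 6c, clock 50
[7] DMA t7→B (6c) ∥ CU A:t6 (3c) ⇒ 6c, clock 56
[8] DMA t8→A (4c) ∥ CU B:t7 (4c) ⇒ 4c, clock 60
[9] DMA idle ∥ CU A:t8 (9c) ⇒ 9c, clock 69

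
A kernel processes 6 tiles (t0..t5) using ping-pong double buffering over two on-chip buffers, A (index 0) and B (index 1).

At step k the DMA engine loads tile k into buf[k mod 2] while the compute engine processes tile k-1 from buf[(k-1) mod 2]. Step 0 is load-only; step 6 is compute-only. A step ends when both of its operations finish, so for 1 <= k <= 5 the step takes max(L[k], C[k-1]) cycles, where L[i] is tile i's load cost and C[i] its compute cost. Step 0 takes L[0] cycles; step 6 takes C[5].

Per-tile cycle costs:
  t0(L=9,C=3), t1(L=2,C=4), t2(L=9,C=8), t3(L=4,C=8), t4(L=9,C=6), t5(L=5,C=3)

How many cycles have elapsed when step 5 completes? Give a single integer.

end_cycle[5] = 44

k=0 load=t0/9c comp=- wait=9 total=9
k=1 load=t1/2c comp=t0/3c wait=3 total=12
k=2 load=t2/9c comp=t1/4c wait=9 total=21
k=3 load=t3/4c comp=t2/8c wait=8 total=29
k=4 load=t4/9c comp=t3/8c wait=9 total=38
k=5 load=t5/5c comp=t4/6c wait=6 total=44
k=6 load=- comp=t5/3c wait=3 total=47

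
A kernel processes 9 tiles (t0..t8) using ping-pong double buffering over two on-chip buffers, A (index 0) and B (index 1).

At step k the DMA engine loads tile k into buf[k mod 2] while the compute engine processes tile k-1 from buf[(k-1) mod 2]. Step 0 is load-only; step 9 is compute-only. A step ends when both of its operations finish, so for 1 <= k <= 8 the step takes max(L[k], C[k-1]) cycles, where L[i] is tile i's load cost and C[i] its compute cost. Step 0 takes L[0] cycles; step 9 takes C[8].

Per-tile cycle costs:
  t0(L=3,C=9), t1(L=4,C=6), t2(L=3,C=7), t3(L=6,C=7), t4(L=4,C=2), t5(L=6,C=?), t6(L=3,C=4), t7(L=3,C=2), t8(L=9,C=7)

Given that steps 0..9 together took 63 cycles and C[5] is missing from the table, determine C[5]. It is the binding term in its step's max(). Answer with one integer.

C[5] = 5

step 0 → dur = L[0]=3 = 3
step 1 → dur = max(L[1]=4, C[0]=9) = 9
step 2 → dur = max(L[2]=3, C[1]=6) = 6
step 3 → dur = max(L[3]=6, C[2]=7) = 7
step 4 → dur = max(L[4]=4, C[3]=7) = 7
step 5 → dur = max(L[5]=6, C[4]=2) = 6
step 6 → dur = max(L[6]=3, C[5]=?) = C[5]  (unknown; binding)
step 7 → dur = max(L[7]=3, C[6]=4) = 4
step 8 → dur = max(L[8]=9, C[7]=2) = 9
step 9 → dur = C[8]=7 = 7
sum of known step durations = 58
dur[6] = total - known = 63 - 58 = 5
C[5] is the binding max in step 6, so C[5] = dur[6] = 5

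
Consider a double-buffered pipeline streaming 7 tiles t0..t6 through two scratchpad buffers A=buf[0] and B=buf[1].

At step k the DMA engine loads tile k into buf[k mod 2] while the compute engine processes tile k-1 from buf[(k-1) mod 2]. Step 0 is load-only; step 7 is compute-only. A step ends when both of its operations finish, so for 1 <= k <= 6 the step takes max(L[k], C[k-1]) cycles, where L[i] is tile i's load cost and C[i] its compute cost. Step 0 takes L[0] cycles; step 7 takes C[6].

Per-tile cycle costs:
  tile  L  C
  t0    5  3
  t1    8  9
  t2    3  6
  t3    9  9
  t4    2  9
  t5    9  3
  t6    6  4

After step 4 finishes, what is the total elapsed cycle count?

  0. 5=5c; end=5; A:t0 B:-
  1. max(8,3)=8c; end=13; A:t0 B:t1
  2. max(3,9)=9c; end=22; A:t2 B:t1
  3. max(9,6)=9c; end=31; A:t2 B:t3
  4. max(2,9)=9c; end=40; A:t4 B:t3
  5. max(9,9)=9c; end=49; A:t4 B:t5
  6. max(6,3)=6c; end=55; A:t6 B:t5
  7. 4=4c; end=59; A:t6 B:t5

end_cycle[4] = 40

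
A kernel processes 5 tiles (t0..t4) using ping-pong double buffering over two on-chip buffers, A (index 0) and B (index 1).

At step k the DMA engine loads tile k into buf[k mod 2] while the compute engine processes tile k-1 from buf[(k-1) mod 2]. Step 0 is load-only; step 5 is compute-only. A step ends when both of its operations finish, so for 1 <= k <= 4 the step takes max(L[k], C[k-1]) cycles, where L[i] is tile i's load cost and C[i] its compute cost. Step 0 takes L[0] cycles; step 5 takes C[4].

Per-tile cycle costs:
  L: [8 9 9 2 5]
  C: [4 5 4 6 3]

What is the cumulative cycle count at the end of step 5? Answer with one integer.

end_cycle[5] = 39

  0. 8=8c; end=8; A:t0 B:-
  1. max(9,4)=9c; end=17; A:t0 B:t1
  2. max(9,5)=9c; end=26; A:t2 B:t1
  3. max(2,4)=4c; end=30; A:t2 B:t3
  4. max(5,6)=6c; end=36; A:t4 B:t3
  5. 3=3c; end=39; A:t4 B:t3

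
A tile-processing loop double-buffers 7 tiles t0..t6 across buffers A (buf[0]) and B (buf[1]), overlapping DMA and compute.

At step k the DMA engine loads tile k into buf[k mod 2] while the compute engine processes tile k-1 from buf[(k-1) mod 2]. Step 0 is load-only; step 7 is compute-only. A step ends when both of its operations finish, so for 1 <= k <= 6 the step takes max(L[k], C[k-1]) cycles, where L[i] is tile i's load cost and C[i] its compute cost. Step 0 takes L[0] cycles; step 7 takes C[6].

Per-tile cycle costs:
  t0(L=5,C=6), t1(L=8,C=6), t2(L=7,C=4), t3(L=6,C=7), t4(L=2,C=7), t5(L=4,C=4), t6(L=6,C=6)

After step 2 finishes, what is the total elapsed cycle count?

  0. 5=5c; end=5; A:t0 B:-
  1. max(8,6)=8c; end=13; A:t0 B:t1
  2. max(7,6)=7c; end=20; A:t2 B:t1
  3. max(6,4)=6c; end=26; A:t2 B:t3
  4. max(2,7)=7c; end=33; A:t4 B:t3
  5. max(4,7)=7c; end=40; A:t4 B:t5
  6. max(6,4)=6c; end=46; A:t6 B:t5
  7. 6=6c; end=52; A:t6 B:t5

end_cycle[2] = 20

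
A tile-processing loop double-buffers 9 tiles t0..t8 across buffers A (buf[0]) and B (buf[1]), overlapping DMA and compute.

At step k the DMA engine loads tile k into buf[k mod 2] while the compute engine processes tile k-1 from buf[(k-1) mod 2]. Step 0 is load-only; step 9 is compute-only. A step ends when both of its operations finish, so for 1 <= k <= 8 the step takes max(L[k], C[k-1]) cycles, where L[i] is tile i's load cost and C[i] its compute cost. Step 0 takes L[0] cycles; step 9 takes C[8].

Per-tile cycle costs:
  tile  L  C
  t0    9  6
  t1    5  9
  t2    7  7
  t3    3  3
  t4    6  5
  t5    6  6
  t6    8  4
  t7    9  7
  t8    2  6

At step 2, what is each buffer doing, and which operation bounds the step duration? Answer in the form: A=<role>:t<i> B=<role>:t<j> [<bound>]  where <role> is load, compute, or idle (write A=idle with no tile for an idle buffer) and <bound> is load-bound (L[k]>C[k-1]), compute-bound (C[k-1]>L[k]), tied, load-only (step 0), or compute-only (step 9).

[0] DMA t0→A (9c) ∥ CU idle ⇒ 9c, clock 9
[1] DMA t1→B (5c) ∥ CU A:t0 (6c) ⇒ 6c, clock 15
[2] DMA t2→A (7c) ∥ CU B:t1 (9c) ⇒ 9c, clock 24
[3] DMA t3→B (3c) ∥ CU A:t2 (7c) ⇒ 7c, clock 31
[4] DMA t4→A (6c) ∥ CU B:t3 (3c) ⇒ 6c, clock 37
[5] DMA t5→B (6c) ∥ CU A:t4 (5c) ⇒ 6c, clock 43
[6] DMA t6→A (8c) ∥ CU B:t5 (6c) ⇒ 8c, clock 51
[7] DMA t7→B (9c) ∥ CU A:t6 (4c) ⇒ 9c, clock 60
[8] DMA t8→A (2c) ∥ CU B:t7 (7c) ⇒ 7c, clock 67
[9] DMA idle ∥ CU A:t8 (6c) ⇒ 6c, clock 73

step 2: A=load:t2 B=compute:t1 [compute-bound]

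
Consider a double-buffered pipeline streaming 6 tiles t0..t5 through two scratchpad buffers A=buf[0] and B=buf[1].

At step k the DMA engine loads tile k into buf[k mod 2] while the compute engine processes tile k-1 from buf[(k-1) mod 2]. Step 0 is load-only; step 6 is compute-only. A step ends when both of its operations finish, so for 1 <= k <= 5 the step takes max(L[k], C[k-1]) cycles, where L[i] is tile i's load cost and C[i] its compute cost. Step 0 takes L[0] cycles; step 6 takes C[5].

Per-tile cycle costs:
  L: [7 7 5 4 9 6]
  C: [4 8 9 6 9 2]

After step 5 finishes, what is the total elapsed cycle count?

end_cycle[5] = 49

  0. 7=7c; end=7; A:t0 B:-
  1. max(7,4)=7c; end=14; A:t0 B:t1
  2. max(5,8)=8c; end=22; A:t2 B:t1
  3. max(4,9)=9c; end=31; A:t2 B:t3
  4. max(9,6)=9c; end=40; A:t4 B:t3
  5. max(6,9)=9c; end=49; A:t4 B:t5
  6. 2=2c; end=51; A:t4 B:t5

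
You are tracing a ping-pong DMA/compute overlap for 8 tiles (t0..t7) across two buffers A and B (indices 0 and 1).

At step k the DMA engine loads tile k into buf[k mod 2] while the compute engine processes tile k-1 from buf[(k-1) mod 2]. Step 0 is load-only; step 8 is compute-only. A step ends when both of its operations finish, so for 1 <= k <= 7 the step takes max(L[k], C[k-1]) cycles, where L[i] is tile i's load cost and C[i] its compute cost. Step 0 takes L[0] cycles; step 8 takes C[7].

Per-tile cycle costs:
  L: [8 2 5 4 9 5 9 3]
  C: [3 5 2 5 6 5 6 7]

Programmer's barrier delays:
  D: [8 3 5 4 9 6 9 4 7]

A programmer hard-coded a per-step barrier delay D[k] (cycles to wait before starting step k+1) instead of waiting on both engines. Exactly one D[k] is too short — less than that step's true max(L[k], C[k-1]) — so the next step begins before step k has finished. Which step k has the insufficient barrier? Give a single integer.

k=0 barrier L[0]=8→8c, D[0]=8 ok
k=1 barrier max(L[1]=2,C[0]=3)→3c, D[1]=3 ok
k=2 barrier max(L[2]=5,C[1]=5)→5c, D[2]=5 ok
k=3 barrier max(L[3]=4,C[2]=2)→4c, D[3]=4 ok
k=4 barrier max(L[4]=9,C[3]=5)→9c, D[4]=9 ok
k=5 barrier max(L[5]=5,C[4]=6)→6c, D[5]=6 ok
k=6 barrier max(L[6]=9,C[5]=5)→9c, D[6]=9 ok
k=7 barrier max(L[7]=3,C[6]=6)→6c, D[7]=4 SHORT
k=8 barrier C[7]=7→7c, D[8]=7 ok

hazard at step 7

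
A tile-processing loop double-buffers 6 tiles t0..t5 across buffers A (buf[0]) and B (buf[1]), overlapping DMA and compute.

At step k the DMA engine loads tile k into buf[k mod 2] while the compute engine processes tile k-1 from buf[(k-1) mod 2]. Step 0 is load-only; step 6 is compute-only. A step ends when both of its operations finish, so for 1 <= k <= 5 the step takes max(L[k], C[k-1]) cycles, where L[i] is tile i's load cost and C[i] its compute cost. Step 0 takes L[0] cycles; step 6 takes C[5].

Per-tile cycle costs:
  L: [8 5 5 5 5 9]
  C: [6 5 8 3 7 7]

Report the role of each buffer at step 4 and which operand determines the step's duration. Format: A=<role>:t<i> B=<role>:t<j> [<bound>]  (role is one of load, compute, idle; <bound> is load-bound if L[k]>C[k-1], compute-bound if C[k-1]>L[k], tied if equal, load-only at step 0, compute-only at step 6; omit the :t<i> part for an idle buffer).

step 4: A=load:t4 B=compute:t3 [load-bound]

k=0 load=t0/8c comp=- wait=8 total=8
k=1 load=t1/5c comp=t0/6c wait=6 total=14
k=2 load=t2/5c comp=t1/5c wait=5 total=19
k=3 load=t3/5c comp=t2/8c wait=8 total=27
k=4 load=t4/5c comp=t3/3c wait=5 total=32
k=5 load=t5/9c comp=t4/7c wait=9 total=41
k=6 load=- comp=t5/7c wait=7 total=48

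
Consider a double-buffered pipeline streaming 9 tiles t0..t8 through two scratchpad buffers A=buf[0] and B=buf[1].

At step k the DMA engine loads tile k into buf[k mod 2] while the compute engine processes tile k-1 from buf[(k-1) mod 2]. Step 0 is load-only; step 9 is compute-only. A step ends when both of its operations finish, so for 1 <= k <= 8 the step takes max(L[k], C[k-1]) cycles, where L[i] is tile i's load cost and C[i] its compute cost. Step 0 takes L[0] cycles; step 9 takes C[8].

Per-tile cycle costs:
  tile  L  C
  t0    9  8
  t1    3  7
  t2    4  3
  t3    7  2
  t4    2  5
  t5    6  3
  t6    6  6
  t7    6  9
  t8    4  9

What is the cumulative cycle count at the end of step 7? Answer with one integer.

step 0: L[0]=9 → dur=9, Σ=9 | A=load:t0 B=idle [load-only]
step 1: L[1]=3 C[0]=8 → dur=8, Σ=17 | A=compute:t0 B=load:t1 [compute-bound]
step 2: L[2]=4 C[1]=7 → dur=7, Σ=24 | A=load:t2 B=compute:t1 [compute-bound]
step 3: L[3]=7 C[2]=3 → dur=7, Σ=31 | A=compute:t2 B=load:t3 [load-bound]
step 4: L[4]=2 C[3]=2 → dur=2, Σ=33 | A=load:t4 B=compute:t3 [tied]
step 5: L[5]=6 C[4]=5 → dur=6, Σ=39 | A=compute:t4 B=load:t5 [load-bound]
step 6: L[6]=6 C[5]=3 → dur=6, Σ=45 | A=load:t6 B=compute:t5 [load-bound]
step 7: L[7]=6 C[6]=6 → dur=6, Σ=51 | A=compute:t6 B=load:t7 [tied]
step 8: L[8]=4 C[7]=9 → dur=9, Σ=60 | A=load:t8 B=compute:t7 [compute-bound]
step 9: C[8]=9 → dur=9, Σ=69 | A=compute:t8 B=idle [compute-only]

end_cycle[7] = 51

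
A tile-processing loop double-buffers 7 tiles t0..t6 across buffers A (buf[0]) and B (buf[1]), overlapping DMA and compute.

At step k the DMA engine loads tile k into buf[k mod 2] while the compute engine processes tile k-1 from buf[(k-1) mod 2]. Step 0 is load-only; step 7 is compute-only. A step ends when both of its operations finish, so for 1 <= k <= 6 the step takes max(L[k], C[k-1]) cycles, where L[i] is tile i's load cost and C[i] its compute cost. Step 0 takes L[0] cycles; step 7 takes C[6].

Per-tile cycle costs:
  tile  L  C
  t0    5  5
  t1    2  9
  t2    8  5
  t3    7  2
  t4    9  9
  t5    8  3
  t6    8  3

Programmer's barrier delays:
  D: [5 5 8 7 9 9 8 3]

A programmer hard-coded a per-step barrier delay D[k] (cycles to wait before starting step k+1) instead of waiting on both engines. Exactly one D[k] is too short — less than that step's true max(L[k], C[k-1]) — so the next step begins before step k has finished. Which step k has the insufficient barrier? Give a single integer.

hazard at step 2

step 0: need L[0]=5 = 5; D[0]=5 ok
step 1: need max(L[1]=2,C[0]=5) = 5; D[1]=5 ok
step 2: need max(L[2]=8,C[1]=9) = 9; D[2]=8 SHORT
step 3: need max(L[3]=7,C[2]=5) = 7; D[3]=7 ok
step 4: need max(L[4]=9,C[3]=2) = 9; D[4]=9 ok
step 5: need max(L[5]=8,C[4]=9) = 9; D[5]=9 ok
step 6: need max(L[6]=8,C[5]=3) = 8; D[6]=8 ok
step 7: need C[6]=3 = 3; D[7]=3 ok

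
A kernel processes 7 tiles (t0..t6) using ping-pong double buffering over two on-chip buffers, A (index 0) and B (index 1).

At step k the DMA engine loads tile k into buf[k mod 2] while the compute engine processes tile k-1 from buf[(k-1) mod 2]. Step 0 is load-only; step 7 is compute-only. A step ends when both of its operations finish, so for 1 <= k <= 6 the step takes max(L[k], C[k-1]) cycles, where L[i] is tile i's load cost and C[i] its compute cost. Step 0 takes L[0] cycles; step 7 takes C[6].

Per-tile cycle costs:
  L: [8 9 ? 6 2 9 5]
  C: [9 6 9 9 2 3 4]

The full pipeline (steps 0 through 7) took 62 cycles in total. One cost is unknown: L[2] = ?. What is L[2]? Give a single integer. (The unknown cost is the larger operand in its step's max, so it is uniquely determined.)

L[2] = 9

step 0 = dur = L[0]=8 = 8
step 1 = dur = max(L[1]=9, C[0]=9) = 9
step 2 = dur = max(L[2]=?, C[1]=6) = L[2]  (unknown; binding)
step 3 = dur = max(L[3]=6, C[2]=9) = 9
step 4 = dur = max(L[4]=2, C[3]=9) = 9
step 5 = dur = max(L[5]=9, C[4]=2) = 9
step 6 = dur = max(L[6]=5, C[5]=3) = 5
step 7 = dur = C[6]=4 = 4
sum of known step durations = 53
dur[2] = total - known = 62 - 53 = 9
L[2] is the binding max in step 2, so L[2] = dur[2] = 9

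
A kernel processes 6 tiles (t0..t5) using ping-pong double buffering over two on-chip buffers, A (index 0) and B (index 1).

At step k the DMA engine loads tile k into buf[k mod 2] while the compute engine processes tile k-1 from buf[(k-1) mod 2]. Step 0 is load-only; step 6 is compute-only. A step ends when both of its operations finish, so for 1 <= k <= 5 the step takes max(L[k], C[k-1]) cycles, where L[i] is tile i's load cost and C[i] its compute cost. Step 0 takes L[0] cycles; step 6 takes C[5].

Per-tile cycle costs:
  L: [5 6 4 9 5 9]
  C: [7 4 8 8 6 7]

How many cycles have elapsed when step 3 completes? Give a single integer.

  0. 5=5c; end=5; A:t0 B:-
  1. max(6,7)=7c; end=12; A:t0 B:t1
  2. max(4,4)=4c; end=16; A:t2 B:t1
  3. max(9,8)=9c; end=25; A:t2 B:t3
  4. max(5,8)=8c; end=33; A:t4 B:t3
  5. max(9,6)=9c; end=42; A:t4 B:t5
  6. 7=7c; end=49; A:t4 B:t5

end_cycle[3] = 25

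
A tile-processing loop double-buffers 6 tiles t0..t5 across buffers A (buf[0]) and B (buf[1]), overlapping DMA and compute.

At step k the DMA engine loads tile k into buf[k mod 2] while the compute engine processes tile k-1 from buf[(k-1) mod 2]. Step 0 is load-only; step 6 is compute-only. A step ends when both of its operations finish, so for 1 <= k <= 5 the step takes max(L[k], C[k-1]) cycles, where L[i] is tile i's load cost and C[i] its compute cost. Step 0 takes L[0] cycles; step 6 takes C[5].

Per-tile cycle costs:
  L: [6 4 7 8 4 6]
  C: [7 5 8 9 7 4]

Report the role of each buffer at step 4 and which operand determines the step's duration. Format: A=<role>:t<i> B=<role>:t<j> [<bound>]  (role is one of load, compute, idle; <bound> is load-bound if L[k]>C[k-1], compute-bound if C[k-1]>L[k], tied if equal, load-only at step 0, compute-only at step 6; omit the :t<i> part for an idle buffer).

step 0: L[0]=6 → dur=6, Σ=6 | A=load:t0 B=idle [load-only]
step 1: L[1]=4 C[0]=7 → dur=7, Σ=13 | A=compute:t0 B=load:t1 [compute-bound]
step 2: L[2]=7 C[1]=5 → dur=7, Σ=20 | A=load:t2 B=compute:t1 [load-bound]
step 3: L[3]=8 C[2]=8 → dur=8, Σ=28 | A=compute:t2 B=load:t3 [tied]
step 4: L[4]=4 C[3]=9 → dur=9, Σ=37 | A=load:t4 B=compute:t3 [compute-bound]
step 5: L[5]=6 C[4]=7 → dur=7, Σ=44 | A=compute:t4 B=load:t5 [compute-bound]
step 6: C[5]=4 → dur=4, Σ=48 | A=idle B=compute:t5 [compute-only]

step 4: A=load:t4 B=compute:t3 [compute-bound]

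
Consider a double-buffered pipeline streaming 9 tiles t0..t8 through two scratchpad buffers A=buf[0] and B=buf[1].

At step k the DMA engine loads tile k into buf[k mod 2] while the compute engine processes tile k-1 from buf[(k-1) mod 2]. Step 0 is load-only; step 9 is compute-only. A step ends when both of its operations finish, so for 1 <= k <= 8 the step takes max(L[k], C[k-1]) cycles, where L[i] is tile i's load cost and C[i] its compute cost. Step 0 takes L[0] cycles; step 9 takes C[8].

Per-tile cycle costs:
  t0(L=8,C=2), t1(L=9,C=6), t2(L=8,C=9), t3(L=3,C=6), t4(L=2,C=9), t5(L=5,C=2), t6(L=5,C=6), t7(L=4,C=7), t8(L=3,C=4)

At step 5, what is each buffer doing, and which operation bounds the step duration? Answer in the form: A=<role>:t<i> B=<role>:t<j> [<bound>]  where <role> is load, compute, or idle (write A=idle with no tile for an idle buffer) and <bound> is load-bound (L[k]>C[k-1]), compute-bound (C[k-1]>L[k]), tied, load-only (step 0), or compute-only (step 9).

step 5: A=compute:t4 B=load:t5 [compute-bound]

k=0 load=t0/8c comp=- wait=8 total=8
k=1 load=t1/9c comp=t0/2c wait=9 total=17
k=2 load=t2/8c comp=t1/6c wait=8 total=25
k=3 load=t3/3c comp=t2/9c wait=9 total=34
k=4 load=t4/2c comp=t3/6c wait=6 total=40
k=5 load=t5/5c comp=t4/9c wait=9 total=49
k=6 load=t6/5c comp=t5/2c wait=5 total=54
k=7 load=t7/4c comp=t6/6c wait=6 total=60
k=8 load=t8/3c comp=t7/7c wait=7 total=67
k=9 load=- comp=t8/4c wait=4 total=71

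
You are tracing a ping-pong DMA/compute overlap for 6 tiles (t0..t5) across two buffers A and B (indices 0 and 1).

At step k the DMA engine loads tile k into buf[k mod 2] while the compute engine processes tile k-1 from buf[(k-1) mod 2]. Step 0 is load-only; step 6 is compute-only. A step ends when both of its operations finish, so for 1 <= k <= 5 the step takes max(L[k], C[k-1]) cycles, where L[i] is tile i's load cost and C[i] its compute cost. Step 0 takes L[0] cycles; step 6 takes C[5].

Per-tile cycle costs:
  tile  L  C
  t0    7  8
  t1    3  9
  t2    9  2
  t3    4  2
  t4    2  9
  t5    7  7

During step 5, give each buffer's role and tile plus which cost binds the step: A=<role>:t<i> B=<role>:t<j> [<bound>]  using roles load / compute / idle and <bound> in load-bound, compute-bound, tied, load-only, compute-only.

  0. 7=7c; end=7; A:t0 B:-
  1. max(3,8)=8c; end=15; A:t0 B:t1
  2. max(9,9)=9c; end=24; A:t2 B:t1
  3. max(4,2)=4c; end=28; A:t2 B:t3
  4. max(2,2)=2c; end=30; A:t4 B:t3
  5. max(7,9)=9c; end=39; A:t4 B:t5
  6. 7=7c; end=46; A:t4 B:t5

step 5: A=compute:t4 B=load:t5 [compute-bound]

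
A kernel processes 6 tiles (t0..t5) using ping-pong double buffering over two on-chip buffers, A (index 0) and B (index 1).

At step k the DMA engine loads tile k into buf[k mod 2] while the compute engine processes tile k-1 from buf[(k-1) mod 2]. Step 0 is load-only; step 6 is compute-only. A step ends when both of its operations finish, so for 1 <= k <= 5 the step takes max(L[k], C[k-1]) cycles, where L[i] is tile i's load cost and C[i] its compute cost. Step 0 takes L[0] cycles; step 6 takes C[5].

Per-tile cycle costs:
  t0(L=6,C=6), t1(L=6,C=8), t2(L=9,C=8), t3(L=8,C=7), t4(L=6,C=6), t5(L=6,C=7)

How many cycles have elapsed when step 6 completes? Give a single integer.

end_cycle[6] = 49

step 0: L[0]=6 → dur=6, Σ=6 | A=load:t0 B=idle [load-only]
step 1: L[1]=6 C[0]=6 → dur=6, Σ=12 | A=compute:t0 B=load:t1 [tied]
step 2: L[2]=9 C[1]=8 → dur=9, Σ=21 | A=load:t2 B=compute:t1 [load-bound]
step 3: L[3]=8 C[2]=8 → dur=8, Σ=29 | A=compute:t2 B=load:t3 [tied]
step 4: L[4]=6 C[3]=7 → dur=7, Σ=36 | A=load:t4 B=compute:t3 [compute-bound]
step 5: L[5]=6 C[4]=6 → dur=6, Σ=42 | A=compute:t4 B=load:t5 [tied]
step 6: C[5]=7 → dur=7, Σ=49 | A=idle B=compute:t5 [compute-only]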